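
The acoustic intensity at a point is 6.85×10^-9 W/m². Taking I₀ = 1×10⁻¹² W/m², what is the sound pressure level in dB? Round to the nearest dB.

I/I₀ = 6.85×10^-9/10⁻¹² = 6.85×10^3, and L = 10·log₁₀(I/I₀).
L = 10·(0.8357 + 3) = 38.36 dB.

38 dB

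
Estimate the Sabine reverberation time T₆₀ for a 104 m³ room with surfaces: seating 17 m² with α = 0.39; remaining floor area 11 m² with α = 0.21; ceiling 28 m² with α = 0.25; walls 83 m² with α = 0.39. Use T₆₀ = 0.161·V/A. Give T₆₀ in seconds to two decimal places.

0.35 s

A = Σ Sᵢαᵢ = 17·0.39 + 11·0.21 + 28·0.25 + 83·0.39 = 48.31 m².
T₆₀ = 0.161·V/A = 0.161·104/48.31 = 0.347 s.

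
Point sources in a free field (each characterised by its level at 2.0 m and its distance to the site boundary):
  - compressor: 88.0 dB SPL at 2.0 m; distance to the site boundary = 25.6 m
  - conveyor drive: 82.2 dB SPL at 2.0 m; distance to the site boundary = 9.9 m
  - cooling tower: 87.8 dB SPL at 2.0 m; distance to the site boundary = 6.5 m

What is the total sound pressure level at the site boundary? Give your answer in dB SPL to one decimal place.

78.3 dB SPL

First find each source's level at the receiver (point-source: −20·log₁₀(r/r_ref)), then combine on an intensity basis.
compressor: 88.0 − 20·log₁₀(25.6/2.0) = 88.0 − 22.14 = 65.86 dB SPL.
conveyor drive: 82.2 − 20·log₁₀(9.9/2.0) = 82.2 − 13.89 = 68.31 dB SPL.
cooling tower: 87.8 − 20·log₁₀(6.5/2.0) = 87.8 − 10.24 = 77.56 dB SPL.
Σ 10^(L/10) = 6.767e+07 → L_total = 10·log₁₀(6.767e+07) = 78.30 dB SPL.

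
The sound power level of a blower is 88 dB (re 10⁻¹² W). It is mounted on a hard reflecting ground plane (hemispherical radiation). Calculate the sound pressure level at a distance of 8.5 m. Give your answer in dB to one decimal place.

61.4 dB

L_p = L_w − 10·log₁₀(2π·r²) with r = 8.5 m.
2π·r² = 454 m², 10·log₁₀ of that is 26.570 dB.
L_p = 88 − 26.570 = 61.43 dB.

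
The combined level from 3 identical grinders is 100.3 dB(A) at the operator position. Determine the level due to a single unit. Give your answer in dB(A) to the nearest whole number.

3 equal contributions raise the level by 10·log₁₀ 3 = 4.771 dB, so each unit alone gives 100.3 − 4.771.

96 dB(A)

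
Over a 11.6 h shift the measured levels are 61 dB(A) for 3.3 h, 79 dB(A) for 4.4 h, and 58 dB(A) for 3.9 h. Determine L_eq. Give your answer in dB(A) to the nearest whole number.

L_eq = 10·log₁₀[(1/T)·Σ tᵢ·10^(Lᵢ/10)] with T = 11.6 h.
Σ tᵢ·10^(Lᵢ/10) = 3.3·10^(61/10) + 4.4·10^(79/10) + 3.9·10^(58/10) = 3.561e+08.
L_eq = 10·log₁₀(3.561e+08/11.6) = 74.87 dB(A).

75 dB(A)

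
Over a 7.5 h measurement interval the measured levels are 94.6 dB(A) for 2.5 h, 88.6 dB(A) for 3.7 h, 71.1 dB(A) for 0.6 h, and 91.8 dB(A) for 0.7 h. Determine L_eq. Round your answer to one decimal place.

Weight each interval's intensity by its duration and average over T = 7.5 h:
Σ tᵢ·10^(Lᵢ/10) = 2.5·10^(94.6/10) + 3.7·10^(88.6/10) + 0.6·10^(71.1/10) + 0.7·10^(91.8/10) = 1.096e+10.
L_eq = 10·log₁₀(1.096e+10/7.5) = 91.65 dB(A).

91.6 dB(A)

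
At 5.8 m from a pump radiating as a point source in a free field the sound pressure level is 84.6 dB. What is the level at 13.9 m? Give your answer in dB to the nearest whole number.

Point-source attenuation: ΔL = 20·log₁₀(r₂/r₁) = 20·log₁₀(13.9/5.8) = 7.592 dB.
L₂ = 84.6 − 20·log₁₀(13.9/5.8) = 84.6 − 7.592 = 77.01 dB.

77 dB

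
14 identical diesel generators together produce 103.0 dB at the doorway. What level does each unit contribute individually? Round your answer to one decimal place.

91.5 dB

14 equal contributions raise the level by 10·log₁₀ 14 = 11.461 dB, so each unit alone gives 103.0 − 11.461.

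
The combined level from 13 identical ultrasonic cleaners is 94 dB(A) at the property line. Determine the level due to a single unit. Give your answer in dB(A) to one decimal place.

For N identical incoherent sources L_total = L₁ + 10·log₁₀ N, so L₁ = 94 − 10·log₁₀(13) = 94 − 11.139.

82.9 dB(A)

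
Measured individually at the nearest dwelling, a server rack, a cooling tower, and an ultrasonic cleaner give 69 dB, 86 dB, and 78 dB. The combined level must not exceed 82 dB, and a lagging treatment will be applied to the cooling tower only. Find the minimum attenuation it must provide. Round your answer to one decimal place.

6.6 dB

The untreated sources together contribute 10^(69/10) + 10^(78/10) = 7.104e+07, i.e. 78.51 dB.
The limit corresponds to 10^(82/10) = 1.585e+08; subtracting the fixed part leaves 8.745e+07 for the cooling tower, i.e. 79.42 dB.
So the cooling tower must be reduced from 86 to 79.42 dB: IL = 6.58 dB.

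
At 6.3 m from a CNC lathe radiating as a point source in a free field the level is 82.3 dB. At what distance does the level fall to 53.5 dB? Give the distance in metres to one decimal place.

173.5 m

For a point source L₁ − L₂ = 20·log₁₀(r₂/r₁), so r₂ = r₁·10^((L₁−L₂)/20).
r₂ = 6.3·10^((82.3−53.5)/20) = 6.3·10^(28.8/20) = 173.52 m.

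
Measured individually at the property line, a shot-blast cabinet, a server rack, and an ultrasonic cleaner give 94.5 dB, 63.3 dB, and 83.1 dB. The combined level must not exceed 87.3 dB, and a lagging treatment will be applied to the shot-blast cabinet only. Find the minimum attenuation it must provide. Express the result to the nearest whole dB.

9 dB

Everything except the shot-blast cabinet sums to 10^(63.3/10) + 10^(83.1/10) = 2.063e+08 in linear terms, 83.15 dB.
To meet 87.3 dB overall, the treated shot-blast cabinet may contribute at most 10^(87.3/10) − 2.063e+08 = 3.307e+08, i.e. 85.19 dB.
Required insertion loss = 94.5 − 85.19 = 9.31 dB.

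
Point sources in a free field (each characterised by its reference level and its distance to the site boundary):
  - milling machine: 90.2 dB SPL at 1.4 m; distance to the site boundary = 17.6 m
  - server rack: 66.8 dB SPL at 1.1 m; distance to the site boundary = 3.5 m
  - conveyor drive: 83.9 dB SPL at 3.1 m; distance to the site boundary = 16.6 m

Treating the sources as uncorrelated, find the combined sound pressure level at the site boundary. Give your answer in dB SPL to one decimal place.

Apply inverse-square spreading to bring every level to the receiver, then sum 10^(L/10).
milling machine: 90.2 − 20·log₁₀(17.6/1.4) = 90.2 − 21.99 = 68.21 dB SPL.
server rack: 66.8 − 20·log₁₀(3.5/1.1) = 66.8 − 10.05 = 56.75 dB SPL.
conveyor drive: 83.9 − 20·log₁₀(16.6/3.1) = 83.9 − 14.57 = 69.33 dB SPL.
Σ 10^(L/10) = 1.566e+07 → L_total = 10·log₁₀(1.566e+07) = 71.95 dB SPL.

71.9 dB SPL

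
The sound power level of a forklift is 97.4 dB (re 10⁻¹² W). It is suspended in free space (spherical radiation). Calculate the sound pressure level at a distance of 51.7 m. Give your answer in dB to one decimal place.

L_p = L_w − 10·log₁₀(4π·r²) with r = 51.7 m.
4π·r² = 3.359e+04 m², 10·log₁₀ of that is 45.262 dB.
L_p = 97.4 − 45.262 = 52.14 dB.

52.1 dB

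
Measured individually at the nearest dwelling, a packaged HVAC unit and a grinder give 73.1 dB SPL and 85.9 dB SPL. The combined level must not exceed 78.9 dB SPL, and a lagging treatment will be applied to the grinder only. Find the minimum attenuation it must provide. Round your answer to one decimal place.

The untreated sources together contribute 10^(73.1/10) = 2.042e+07, i.e. 73.10 dB SPL.
The limit corresponds to 10^(78.9/10) = 7.762e+07; subtracting the fixed part leaves 5.721e+07 for the grinder, i.e. 77.57 dB SPL.
Required insertion loss = 85.9 − 77.57 = 8.33 dB.

8.3 dB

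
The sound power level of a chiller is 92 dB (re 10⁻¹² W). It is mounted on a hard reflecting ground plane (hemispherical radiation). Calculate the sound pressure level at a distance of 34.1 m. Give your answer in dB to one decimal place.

Free-field hemispherical radiation: L_p = L_w − 10·log₁₀(2π·r²), r = 34.1 m.
2π·r² = 7306 m², 10·log₁₀ of that is 38.637 dB.
L_p = 92 − 38.637 = 53.36 dB.

53.4 dB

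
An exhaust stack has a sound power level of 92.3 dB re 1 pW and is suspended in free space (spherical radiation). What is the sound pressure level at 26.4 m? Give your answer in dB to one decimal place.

52.9 dB

The power spreads over a sphere of area 4π·r², so L_p = L_w − 10·log₁₀(4π·r²).
4π·r² = 8758 m², 10·log₁₀ of that is 39.424 dB.
L_p = 92.3 − 39.424 = 52.88 dB.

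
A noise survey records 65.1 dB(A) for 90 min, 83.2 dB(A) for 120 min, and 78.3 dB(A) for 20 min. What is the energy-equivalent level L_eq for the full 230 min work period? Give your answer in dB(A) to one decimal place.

80.7 dB(A)

The energy average is taken in the linear domain: L_eq = 10·log₁₀[(Σ tᵢ·10^(Lᵢ/10))/T], T = 230 min.
Σ tᵢ·10^(Lᵢ/10) = 90·10^(65.1/10) + 120·10^(83.2/10) + 20·10^(78.3/10) = 2.671e+10.
L_eq = 10·log₁₀(2.671e+10/230) = 80.65 dB(A).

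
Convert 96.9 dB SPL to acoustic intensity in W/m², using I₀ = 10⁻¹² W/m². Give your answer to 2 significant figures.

L = 10·log₁₀(I/I₀) ⇒ I = I₀·10^(L/10) = 10⁻¹² × 10^9.69.

0.0049 W/m²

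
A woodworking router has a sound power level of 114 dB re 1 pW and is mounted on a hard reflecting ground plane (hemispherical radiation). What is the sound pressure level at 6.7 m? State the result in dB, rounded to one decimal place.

The power spreads over a hemisphere of area 2π·r², so L_p = L_w − 10·log₁₀(2π·r²).
2π·r² = 282.1 m², 10·log₁₀ of that is 24.503 dB.
L_p = 114 − 24.503 = 89.50 dB.

89.5 dB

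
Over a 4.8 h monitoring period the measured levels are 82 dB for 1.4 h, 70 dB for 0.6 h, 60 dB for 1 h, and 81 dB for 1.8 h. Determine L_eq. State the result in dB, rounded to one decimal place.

79.8 dB

The energy average is taken in the linear domain: L_eq = 10·log₁₀[(Σ tᵢ·10^(Lᵢ/10))/T], T = 4.8 h.
Σ tᵢ·10^(Lᵢ/10) = 1.4·10^(82/10) + 0.6·10^(70/10) + 1·10^(60/10) + 1.8·10^(81/10) = 4.555e+08.
L_eq = 10·log₁₀(4.555e+08/4.8) = 79.77 dB.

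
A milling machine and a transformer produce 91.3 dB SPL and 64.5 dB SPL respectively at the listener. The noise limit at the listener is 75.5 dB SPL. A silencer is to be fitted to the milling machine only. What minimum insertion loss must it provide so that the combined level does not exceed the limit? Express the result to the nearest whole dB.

16 dB

Fixed contribution from the other source: Σ 10^(L/10) = 10^(64.5/10) = 2.818e+06 (64.50 dB SPL).
To meet 75.5 dB SPL overall, the treated milling machine may contribute at most 10^(75.5/10) − 2.818e+06 = 3.266e+07, i.e. 75.14 dB SPL.
Required insertion loss = 91.3 − 75.14 = 16.16 dB.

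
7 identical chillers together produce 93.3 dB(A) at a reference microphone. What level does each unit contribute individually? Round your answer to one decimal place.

84.8 dB(A)

For N identical incoherent sources L_total = L₁ + 10·log₁₀ N, so L₁ = 93.3 − 10·log₁₀(7) = 93.3 − 8.451.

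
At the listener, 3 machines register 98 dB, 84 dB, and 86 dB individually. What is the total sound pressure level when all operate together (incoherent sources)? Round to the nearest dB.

For uncorrelated sources the intensities add, so convert each level to linear form, sum, and take 10·log₁₀ of the total.
Σ 10^(L/10) = 10^(98/10) + 10^(84/10) + 10^(86/10) = 6.959e+09.
L_total = 10·log₁₀(6.959e+09) = 98.43 dB.

98 dB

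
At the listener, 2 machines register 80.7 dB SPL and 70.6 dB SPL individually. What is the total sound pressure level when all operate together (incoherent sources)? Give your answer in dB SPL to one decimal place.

81.1 dB SPL

For uncorrelated sources the intensities add, so convert each level to linear form, sum, and take 10·log₁₀ of the total.
Σ 10^(L/10) = 10^(80.7/10) + 10^(70.6/10) = 1.290e+08.
L_total = 10·log₁₀(1.290e+08) = 81.10 dB SPL.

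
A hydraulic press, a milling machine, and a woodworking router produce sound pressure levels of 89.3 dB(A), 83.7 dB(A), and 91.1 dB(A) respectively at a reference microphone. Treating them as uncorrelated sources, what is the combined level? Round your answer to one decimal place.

For uncorrelated sources the intensities add, so convert each level to linear form, sum, and take 10·log₁₀ of the total.
Σ 10^(L/10) = 10^(89.3/10) + 10^(83.7/10) + 10^(91.1/10) = 2.374e+09.
L_total = 10·log₁₀(2.374e+09) = 93.75 dB(A).

93.8 dB(A)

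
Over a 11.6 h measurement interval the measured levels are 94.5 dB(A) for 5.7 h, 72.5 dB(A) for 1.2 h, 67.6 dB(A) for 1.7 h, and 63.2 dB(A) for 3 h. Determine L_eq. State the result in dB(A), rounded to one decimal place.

Weight each interval's intensity by its duration and average over T = 11.6 h:
Σ tᵢ·10^(Lᵢ/10) = 5.7·10^(94.5/10) + 1.2·10^(72.5/10) + 1.7·10^(67.6/10) + 3·10^(63.2/10) = 1.610e+10.
L_eq = 10·log₁₀(1.610e+10/11.6) = 91.42 dB(A).

91.4 dB(A)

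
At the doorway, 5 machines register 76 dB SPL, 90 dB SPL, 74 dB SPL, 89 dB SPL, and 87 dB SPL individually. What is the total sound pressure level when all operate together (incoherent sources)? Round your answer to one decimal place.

93.7 dB SPL

For uncorrelated sources the intensities add, so convert each level to linear form, sum, and take 10·log₁₀ of the total.
Σ 10^(L/10) = 10^(76/10) + 10^(90/10) + 10^(74/10) + 10^(89/10) + 10^(87/10) = 2.360e+09.
L_total = 10·log₁₀(2.360e+09) = 93.73 dB SPL.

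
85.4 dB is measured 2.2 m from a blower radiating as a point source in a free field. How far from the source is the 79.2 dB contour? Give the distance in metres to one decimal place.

4.5 m

Point-source spreading drops the level by 20·log₁₀(r₂/r₁); inverting, r₂/r₁ = 10^(ΔL/20).
r₂ = 2.2·10^((85.4−79.2)/20) = 2.2·10^(6.2/20) = 4.49 m.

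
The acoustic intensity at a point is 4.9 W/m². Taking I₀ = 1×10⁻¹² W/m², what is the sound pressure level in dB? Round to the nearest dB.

127 dB

I/I₀ = 4.9/10⁻¹² = 4.9×10^12, and L = 10·log₁₀(I/I₀).
L = 10·(0.6902 + 12) = 126.90 dB.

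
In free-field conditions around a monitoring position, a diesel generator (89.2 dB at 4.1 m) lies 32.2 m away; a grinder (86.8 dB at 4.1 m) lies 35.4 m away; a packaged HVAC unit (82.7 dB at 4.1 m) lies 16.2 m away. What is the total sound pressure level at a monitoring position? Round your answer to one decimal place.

75.0 dB

Propagate each source to the receiver with L = L_ref − 20·log₁₀(r/r_ref), then add intensities.
diesel generator: 89.2 − 20·log₁₀(32.2/4.1) = 89.2 − 17.90 = 71.30 dB.
grinder: 86.8 − 20·log₁₀(35.4/4.1) = 86.8 − 18.72 = 68.08 dB.
packaged HVAC unit: 82.7 − 20·log₁₀(16.2/4.1) = 82.7 − 11.93 = 70.77 dB.
Σ 10^(L/10) = 3.183e+07 → L_total = 10·log₁₀(3.183e+07) = 75.03 dB.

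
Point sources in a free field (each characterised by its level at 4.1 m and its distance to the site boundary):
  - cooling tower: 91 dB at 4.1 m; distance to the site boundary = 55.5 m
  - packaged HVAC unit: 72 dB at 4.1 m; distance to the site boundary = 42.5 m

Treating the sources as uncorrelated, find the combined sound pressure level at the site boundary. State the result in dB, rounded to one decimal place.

Apply inverse-square spreading to bring every level to the receiver, then sum 10^(L/10).
cooling tower: 91 − 20·log₁₀(55.5/4.1) = 91 − 22.63 = 68.37 dB.
packaged HVAC unit: 72 − 20·log₁₀(42.5/4.1) = 72 − 20.31 = 51.69 dB.
Σ 10^(L/10) = 7.018e+06 → L_total = 10·log₁₀(7.018e+06) = 68.46 dB.

68.5 dB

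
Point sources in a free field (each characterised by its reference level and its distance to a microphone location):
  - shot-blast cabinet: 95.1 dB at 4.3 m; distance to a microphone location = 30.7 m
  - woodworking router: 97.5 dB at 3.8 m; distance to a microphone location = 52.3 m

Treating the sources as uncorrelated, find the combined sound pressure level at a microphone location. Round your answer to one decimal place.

79.7 dB

Apply inverse-square spreading to bring every level to the receiver, then sum 10^(L/10).
shot-blast cabinet: 95.1 − 20·log₁₀(30.7/4.3) = 95.1 − 17.07 = 78.03 dB.
woodworking router: 97.5 − 20·log₁₀(52.3/3.8) = 97.5 − 22.77 = 74.73 dB.
Σ 10^(L/10) = 9.317e+07 → L_total = 10·log₁₀(9.317e+07) = 79.69 dB.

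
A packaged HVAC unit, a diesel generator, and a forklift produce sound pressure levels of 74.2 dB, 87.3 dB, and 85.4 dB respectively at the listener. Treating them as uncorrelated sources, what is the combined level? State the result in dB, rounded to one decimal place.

For uncorrelated sources the intensities add, so convert each level to linear form, sum, and take 10·log₁₀ of the total.
Σ 10^(L/10) = 10^(74.2/10) + 10^(87.3/10) + 10^(85.4/10) = 9.101e+08.
L_total = 10·log₁₀(9.101e+08) = 89.59 dB.

89.6 dB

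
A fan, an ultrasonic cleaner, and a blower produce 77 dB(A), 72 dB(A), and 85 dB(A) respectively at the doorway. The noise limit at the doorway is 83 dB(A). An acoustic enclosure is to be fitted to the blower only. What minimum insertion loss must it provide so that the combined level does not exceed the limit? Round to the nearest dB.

4 dB

Fixed contribution from the other sources: Σ 10^(L/10) = 10^(77/10) + 10^(72/10) = 6.597e+07 (78.19 dB(A)).
To meet 83 dB(A) overall, the treated blower may contribute at most 10^(83/10) − 6.597e+07 = 1.336e+08, i.e. 81.26 dB(A).
So the blower must be reduced from 85 to 81.26 dB(A): IL = 3.74 dB.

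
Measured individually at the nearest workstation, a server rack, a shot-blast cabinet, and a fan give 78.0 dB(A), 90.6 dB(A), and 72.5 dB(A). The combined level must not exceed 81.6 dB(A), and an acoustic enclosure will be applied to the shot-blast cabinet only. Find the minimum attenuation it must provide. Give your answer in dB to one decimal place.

Everything except the shot-blast cabinet sums to 10^(78.0/10) + 10^(72.5/10) = 8.088e+07 in linear terms, 79.08 dB(A).
The limit corresponds to 10^(81.6/10) = 1.445e+08; subtracting the fixed part leaves 6.367e+07 for the shot-blast cabinet, i.e. 78.04 dB(A).
So the shot-blast cabinet must be reduced from 90.6 to 78.04 dB(A): IL = 12.56 dB.

12.6 dB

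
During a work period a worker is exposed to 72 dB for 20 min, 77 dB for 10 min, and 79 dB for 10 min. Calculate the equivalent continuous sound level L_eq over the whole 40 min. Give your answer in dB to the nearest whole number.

76 dB

L_eq = 10·log₁₀[(1/T)·Σ tᵢ·10^(Lᵢ/10)] with T = 40 min.
Σ tᵢ·10^(Lᵢ/10) = 20·10^(72/10) + 10·10^(77/10) + 10·10^(79/10) = 1.612e+09.
L_eq = 10·log₁₀(1.612e+09/40) = 76.05 dB.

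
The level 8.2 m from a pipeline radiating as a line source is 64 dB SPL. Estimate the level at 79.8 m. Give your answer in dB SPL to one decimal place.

Line-source attenuation: ΔL = 10·log₁₀(r₂/r₁) = 10·log₁₀(79.8/8.2) = 9.882 dB.
L₂ = 64 − 10·log₁₀(79.8/8.2) = 64 − 9.882 = 54.12 dB SPL.

54.1 dB SPL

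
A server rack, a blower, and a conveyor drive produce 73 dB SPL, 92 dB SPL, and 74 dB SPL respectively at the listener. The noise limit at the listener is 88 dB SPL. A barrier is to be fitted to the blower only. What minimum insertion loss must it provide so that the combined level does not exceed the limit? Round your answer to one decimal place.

4.3 dB

The untreated sources together contribute 10^(73/10) + 10^(74/10) = 4.507e+07, i.e. 76.54 dB SPL.
To meet 88 dB SPL overall, the treated blower may contribute at most 10^(88/10) − 4.507e+07 = 5.859e+08, i.e. 87.68 dB SPL.
Required insertion loss = 92 − 87.68 = 4.32 dB.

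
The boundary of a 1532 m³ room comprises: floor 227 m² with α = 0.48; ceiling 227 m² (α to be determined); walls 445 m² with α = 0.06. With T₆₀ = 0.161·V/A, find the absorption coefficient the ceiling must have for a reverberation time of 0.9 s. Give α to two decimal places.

0.61

From T₆₀ = 0.161·V/A, the target T₆₀ = 0.9 s needs A = 0.161·1532/0.9 = 274.06 m².
Absorption from the other surfaces = 227·0.48 + 445·0.06 = 135.66 m², so the ceiling must supply 138.40 m² over 227 m².
α = 138.40/227 = 0.610.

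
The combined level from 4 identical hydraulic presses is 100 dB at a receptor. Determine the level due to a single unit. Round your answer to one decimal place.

94.0 dB

Dividing the total intensity by 4 lowers the level by 10·log₁₀ 4 = 6.021 dB: L₁ = 100 − 6.021.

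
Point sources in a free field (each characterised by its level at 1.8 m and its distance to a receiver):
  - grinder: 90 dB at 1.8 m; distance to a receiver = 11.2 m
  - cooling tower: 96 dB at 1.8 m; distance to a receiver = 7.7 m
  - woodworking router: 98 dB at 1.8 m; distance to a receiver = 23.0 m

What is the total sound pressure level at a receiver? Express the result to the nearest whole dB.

85 dB

First find each source's level at the receiver (point-source: −20·log₁₀(r/r_ref)), then combine on an intensity basis.
grinder: 90 − 20·log₁₀(11.2/1.8) = 90 − 15.88 = 74.12 dB.
cooling tower: 96 − 20·log₁₀(7.7/1.8) = 96 − 12.62 = 83.38 dB.
woodworking router: 98 − 20·log₁₀(23.0/1.8) = 98 − 22.13 = 75.87 dB.
Σ 10^(L/10) = 2.820e+08 → L_total = 10·log₁₀(2.820e+08) = 84.50 dB.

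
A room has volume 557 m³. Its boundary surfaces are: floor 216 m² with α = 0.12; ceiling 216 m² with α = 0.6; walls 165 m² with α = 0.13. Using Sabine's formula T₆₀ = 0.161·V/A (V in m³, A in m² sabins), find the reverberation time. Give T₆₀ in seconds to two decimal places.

0.51 s

Total absorption A = 216·0.12 + 216·0.6 + 165·0.13 = 176.97 m² sabins.
T₆₀ = 0.161 × 557 / 176.97 = 0.507 s.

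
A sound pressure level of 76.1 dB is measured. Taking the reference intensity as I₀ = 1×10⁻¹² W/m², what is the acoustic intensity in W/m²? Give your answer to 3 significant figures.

I = I₀·10^(L/10) = 10⁻¹² × 10^(76.1/10) = 10^(-4.390).

4.07e-05 W/m²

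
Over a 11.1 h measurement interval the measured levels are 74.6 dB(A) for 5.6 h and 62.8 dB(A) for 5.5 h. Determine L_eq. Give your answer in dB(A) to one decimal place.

L_eq = 10·log₁₀[(1/T)·Σ tᵢ·10^(Lᵢ/10)] with T = 11.1 h.
Σ tᵢ·10^(Lᵢ/10) = 5.6·10^(74.6/10) + 5.5·10^(62.8/10) = 1.720e+08.
L_eq = 10·log₁₀(1.720e+08/11.1) = 71.90 dB(A).

71.9 dB(A)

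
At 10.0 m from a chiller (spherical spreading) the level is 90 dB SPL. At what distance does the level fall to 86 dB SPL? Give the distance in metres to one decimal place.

For a point source L₁ − L₂ = 20·log₁₀(r₂/r₁), so r₂ = r₁·10^((L₁−L₂)/20).
r₂ = 10.0·10^((90−86)/20) = 10.0·10^(4.0/20) = 15.85 m.

15.8 m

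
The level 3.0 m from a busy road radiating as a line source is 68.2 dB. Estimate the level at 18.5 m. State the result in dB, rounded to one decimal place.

60.3 dB

Line-source attenuation: ΔL = 10·log₁₀(r₂/r₁) = 10·log₁₀(18.5/3.0) = 7.901 dB.
L₂ = 68.2 − 10·log₁₀(18.5/3.0) = 68.2 − 7.901 = 60.30 dB.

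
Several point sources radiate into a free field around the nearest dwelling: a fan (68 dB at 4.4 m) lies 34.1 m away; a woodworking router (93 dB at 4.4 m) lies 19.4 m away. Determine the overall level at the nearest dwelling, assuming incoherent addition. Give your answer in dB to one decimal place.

80.1 dB

Propagate each source to the receiver with L = L_ref − 20·log₁₀(r/r_ref), then add intensities.
fan: 68 − 20·log₁₀(34.1/4.4) = 68 − 17.79 = 50.21 dB.
woodworking router: 93 − 20·log₁₀(19.4/4.4) = 93 − 12.89 = 80.11 dB.
Σ 10^(L/10) = 1.027e+08 → L_total = 10·log₁₀(1.027e+08) = 80.12 dB.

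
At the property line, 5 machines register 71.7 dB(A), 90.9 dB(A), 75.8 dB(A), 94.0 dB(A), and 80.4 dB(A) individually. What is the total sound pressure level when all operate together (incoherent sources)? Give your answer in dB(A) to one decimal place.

Incoherent sources combine by intensity addition: L_total = 10·log₁₀(Σ 10^(L_i/10)).
Σ 10^(L/10) = 10^(71.7/10) + 10^(90.9/10) + 10^(75.8/10) + 10^(94.0/10) + 10^(80.4/10) = 3.905e+09.
L_total = 10·log₁₀(3.905e+09) = 95.92 dB(A).

95.9 dB(A)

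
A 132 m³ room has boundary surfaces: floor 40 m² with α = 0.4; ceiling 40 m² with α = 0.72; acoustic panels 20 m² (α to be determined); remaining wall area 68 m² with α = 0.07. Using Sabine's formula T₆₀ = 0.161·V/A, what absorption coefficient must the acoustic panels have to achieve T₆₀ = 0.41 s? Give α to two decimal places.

From T₆₀ = 0.161·V/A, the target T₆₀ = 0.41 s needs A = 0.161·132/0.41 = 51.83 m².
Absorption from the other surfaces = 40·0.4 + 40·0.72 + 68·0.07 = 49.56 m², so the acoustic panels must supply 2.27 m² over 20 m².
α = 2.27/20 = 0.114.

0.11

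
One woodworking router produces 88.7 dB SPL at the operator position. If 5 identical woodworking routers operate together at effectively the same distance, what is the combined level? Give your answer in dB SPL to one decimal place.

95.7 dB SPL

L_total = L₁ + 10·log₁₀ N for N identical incoherent sources.
L_total = 88.7 + 10·log₁₀(5) = 88.7 + 6.990 = 95.69 dB SPL.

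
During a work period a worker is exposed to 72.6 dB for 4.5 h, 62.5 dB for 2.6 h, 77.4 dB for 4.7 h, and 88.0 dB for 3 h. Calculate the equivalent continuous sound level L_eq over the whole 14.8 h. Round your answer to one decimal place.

81.8 dB

L_eq = 10·log₁₀[(1/T)·Σ tᵢ·10^(Lᵢ/10)] with T = 14.8 h.
Σ tᵢ·10^(Lᵢ/10) = 4.5·10^(72.6/10) + 2.6·10^(62.5/10) + 4.7·10^(77.4/10) + 3·10^(88.0/10) = 2.238e+09.
L_eq = 10·log₁₀(2.238e+09/14.8) = 81.80 dB.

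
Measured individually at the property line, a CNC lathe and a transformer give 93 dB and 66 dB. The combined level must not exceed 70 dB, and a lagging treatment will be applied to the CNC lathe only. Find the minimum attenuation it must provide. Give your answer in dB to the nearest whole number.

Fixed contribution from the other source: Σ 10^(L/10) = 10^(66/10) = 3.981e+06 (66.00 dB).
To meet 70 dB overall, the treated CNC lathe may contribute at most 10^(70/10) − 3.981e+06 = 6.019e+06, i.e. 67.80 dB.
Required insertion loss = 93 − 67.80 = 25.20 dB.

25 dB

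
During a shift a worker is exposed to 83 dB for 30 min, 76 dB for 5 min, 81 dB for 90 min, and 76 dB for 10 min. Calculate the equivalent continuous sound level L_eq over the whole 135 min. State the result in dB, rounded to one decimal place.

81.2 dB

The energy average is taken in the linear domain: L_eq = 10·log₁₀[(Σ tᵢ·10^(Lᵢ/10))/T], T = 135 min.
Σ tᵢ·10^(Lᵢ/10) = 30·10^(83/10) + 5·10^(76/10) + 90·10^(81/10) + 10·10^(76/10) = 1.791e+10.
L_eq = 10·log₁₀(1.791e+10/135) = 81.23 dB.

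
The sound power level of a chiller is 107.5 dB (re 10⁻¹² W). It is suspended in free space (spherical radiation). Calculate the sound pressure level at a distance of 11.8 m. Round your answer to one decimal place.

75.1 dB

Free-field spherical radiation: L_p = L_w − 10·log₁₀(4π·r²), r = 11.8 m.
4π·r² = 1750 m², 10·log₁₀ of that is 32.430 dB.
L_p = 107.5 − 32.430 = 75.07 dB.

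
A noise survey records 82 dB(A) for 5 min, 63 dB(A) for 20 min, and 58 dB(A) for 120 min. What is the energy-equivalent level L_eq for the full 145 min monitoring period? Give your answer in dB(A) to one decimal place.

68.0 dB(A)

L_eq = 10·log₁₀[(1/T)·Σ tᵢ·10^(Lᵢ/10)] with T = 145 min.
Σ tᵢ·10^(Lᵢ/10) = 5·10^(82/10) + 20·10^(63/10) + 120·10^(58/10) = 9.081e+08.
L_eq = 10·log₁₀(9.081e+08/145) = 67.97 dB(A).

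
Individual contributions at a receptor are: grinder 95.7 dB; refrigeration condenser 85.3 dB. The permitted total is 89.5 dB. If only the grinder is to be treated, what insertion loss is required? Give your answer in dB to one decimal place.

Everything except the grinder sums to 10^(85.3/10) = 3.388e+08 in linear terms, 85.30 dB.
To meet 89.5 dB overall, the treated grinder may contribute at most 10^(89.5/10) − 3.388e+08 = 5.524e+08, i.e. 87.42 dB.
Required insertion loss = 95.7 − 87.42 = 8.28 dB.

8.3 dB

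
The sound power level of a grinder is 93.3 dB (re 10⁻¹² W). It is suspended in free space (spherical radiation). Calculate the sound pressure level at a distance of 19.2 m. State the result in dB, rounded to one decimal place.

The power spreads over a sphere of area 4π·r², so L_p = L_w − 10·log₁₀(4π·r²).
4π·r² = 4632 m², 10·log₁₀ of that is 36.658 dB.
L_p = 93.3 − 36.658 = 56.64 dB.

56.6 dB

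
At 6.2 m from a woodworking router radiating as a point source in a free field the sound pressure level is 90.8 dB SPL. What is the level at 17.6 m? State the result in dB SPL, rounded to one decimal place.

81.7 dB SPL

Point-source attenuation: ΔL = 20·log₁₀(r₂/r₁) = 20·log₁₀(17.6/6.2) = 9.062 dB.
L₂ = 90.8 − 20·log₁₀(17.6/6.2) = 90.8 − 9.062 = 81.74 dB SPL.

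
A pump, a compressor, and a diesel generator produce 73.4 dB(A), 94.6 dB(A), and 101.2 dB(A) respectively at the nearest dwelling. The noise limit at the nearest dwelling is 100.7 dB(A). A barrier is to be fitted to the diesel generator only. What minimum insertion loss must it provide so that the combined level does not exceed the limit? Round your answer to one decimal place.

1.7 dB

Fixed contribution from the other sources: Σ 10^(L/10) = 10^(73.4/10) + 10^(94.6/10) = 2.906e+09 (94.63 dB(A)).
The limit corresponds to 10^(100.7/10) = 1.175e+10; subtracting the fixed part leaves 8.843e+09 for the diesel generator, i.e. 99.47 dB(A).
Required insertion loss = 101.2 − 99.47 = 1.73 dB.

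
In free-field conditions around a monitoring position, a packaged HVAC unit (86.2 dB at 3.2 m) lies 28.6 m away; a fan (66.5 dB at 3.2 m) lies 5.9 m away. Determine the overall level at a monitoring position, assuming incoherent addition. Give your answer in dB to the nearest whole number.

Propagate each source to the receiver with L = L_ref − 20·log₁₀(r/r_ref), then add intensities.
packaged HVAC unit: 86.2 − 20·log₁₀(28.6/3.2) = 86.2 − 19.02 = 67.18 dB.
fan: 66.5 − 20·log₁₀(5.9/3.2) = 66.5 − 5.31 = 61.19 dB.
Σ 10^(L/10) = 6.533e+06 → L_total = 10·log₁₀(6.533e+06) = 68.15 dB.

68 dB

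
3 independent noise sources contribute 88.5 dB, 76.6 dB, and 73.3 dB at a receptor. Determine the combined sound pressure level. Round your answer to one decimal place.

For uncorrelated sources the intensities add, so convert each level to linear form, sum, and take 10·log₁₀ of the total.
Σ 10^(L/10) = 10^(88.5/10) + 10^(76.6/10) + 10^(73.3/10) = 7.750e+08.
L_total = 10·log₁₀(7.750e+08) = 88.89 dB.

88.9 dB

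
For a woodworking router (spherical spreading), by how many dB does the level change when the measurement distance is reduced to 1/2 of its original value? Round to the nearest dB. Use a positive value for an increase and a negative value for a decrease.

+6 dB

With spherical spreading the level changes by −20·log₁₀(r₂/r₁).
ΔL = −20·log₁₀(0.5) = +6.02 dB.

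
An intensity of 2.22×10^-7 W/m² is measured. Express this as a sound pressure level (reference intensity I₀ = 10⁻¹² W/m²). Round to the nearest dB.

L = 10·log₁₀(I/I₀) = 10·log₁₀(2.22×10^-7/10⁻¹²) = 10·log₁₀(2.22×10^5).
L = 10·(0.3464 + 5) = 53.46 dB.

53 dB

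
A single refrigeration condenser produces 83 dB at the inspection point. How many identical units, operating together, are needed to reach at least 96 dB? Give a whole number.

20

Need L₁ + 10·log₁₀ N ≥ 96, i.e. log₁₀ N ≥ 1.30.
N ≥ 10^(13.0/10) = 19.953, so N = 20.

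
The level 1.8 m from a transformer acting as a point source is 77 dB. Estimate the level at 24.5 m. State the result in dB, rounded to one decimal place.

54.3 dB

For a point source, L₂ = L₁ − 20·log₁₀(r₂/r₁).
L₂ = 77 − 20·log₁₀(24.5/1.8) = 77 − 22.678 = 54.32 dB.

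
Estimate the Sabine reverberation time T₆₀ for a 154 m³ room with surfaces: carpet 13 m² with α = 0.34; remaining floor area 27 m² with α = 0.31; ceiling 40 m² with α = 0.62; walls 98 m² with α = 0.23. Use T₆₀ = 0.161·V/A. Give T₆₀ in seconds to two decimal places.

0.41 s

Summing Sᵢαᵢ: 13·0.34 + 27·0.31 + 40·0.62 + 98·0.23 = 60.13 m².
T₆₀ = 0.161 × 154 / 60.13 = 0.412 s.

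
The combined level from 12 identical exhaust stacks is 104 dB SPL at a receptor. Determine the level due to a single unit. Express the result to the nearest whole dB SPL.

Dividing the total intensity by 12 lowers the level by 10·log₁₀ 12 = 10.792 dB: L₁ = 104 − 10.792.

93 dB SPL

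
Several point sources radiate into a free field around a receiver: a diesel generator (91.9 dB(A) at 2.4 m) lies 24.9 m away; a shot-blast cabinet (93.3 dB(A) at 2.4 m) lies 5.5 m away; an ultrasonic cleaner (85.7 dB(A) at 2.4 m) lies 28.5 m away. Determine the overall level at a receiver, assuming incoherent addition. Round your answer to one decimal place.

86.3 dB(A)

Propagate each source to the receiver with L = L_ref − 20·log₁₀(r/r_ref), then add intensities.
diesel generator: 91.9 − 20·log₁₀(24.9/2.4) = 91.9 − 20.32 = 71.58 dB(A).
shot-blast cabinet: 93.3 − 20·log₁₀(5.5/2.4) = 93.3 − 7.20 = 86.10 dB(A).
ultrasonic cleaner: 85.7 − 20·log₁₀(28.5/2.4) = 85.7 − 21.49 = 64.21 dB(A).
Σ 10^(L/10) = 4.241e+08 → L_total = 10·log₁₀(4.241e+08) = 86.27 dB(A).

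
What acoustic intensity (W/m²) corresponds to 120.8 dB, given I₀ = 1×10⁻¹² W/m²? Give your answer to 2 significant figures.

1.2 W/m²

L = 10·log₁₀(I/I₀) ⇒ I = I₀·10^(L/10) = 10⁻¹² × 10^12.08.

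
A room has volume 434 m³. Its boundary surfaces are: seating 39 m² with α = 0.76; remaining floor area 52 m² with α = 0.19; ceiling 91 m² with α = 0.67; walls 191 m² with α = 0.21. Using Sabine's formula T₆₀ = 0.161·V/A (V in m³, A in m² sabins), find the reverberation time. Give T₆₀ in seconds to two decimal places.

Summing Sᵢαᵢ: 39·0.76 + 52·0.19 + 91·0.67 + 191·0.21 = 140.60 m².
T₆₀ = 0.161·V/A = 0.161·434/140.60 = 0.497 s.

0.50 s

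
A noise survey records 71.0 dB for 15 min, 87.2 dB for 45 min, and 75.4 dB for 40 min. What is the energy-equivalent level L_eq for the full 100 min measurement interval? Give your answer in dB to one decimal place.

84.0 dB

Weight each interval's intensity by its duration and average over T = 100 min:
Σ tᵢ·10^(Lᵢ/10) = 15·10^(71.0/10) + 45·10^(87.2/10) + 40·10^(75.4/10) = 2.519e+10.
L_eq = 10·log₁₀(2.519e+10/100) = 84.01 dB.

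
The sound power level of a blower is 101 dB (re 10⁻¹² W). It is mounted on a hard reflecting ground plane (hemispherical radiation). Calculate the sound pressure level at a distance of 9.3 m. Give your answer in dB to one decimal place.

73.6 dB

The power spreads over a hemisphere of area 2π·r², so L_p = L_w − 10·log₁₀(2π·r²).
2π·r² = 543.4 m², 10·log₁₀ of that is 27.351 dB.
L_p = 101 − 27.351 = 73.65 dB.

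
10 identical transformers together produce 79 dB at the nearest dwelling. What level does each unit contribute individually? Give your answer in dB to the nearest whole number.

For N identical incoherent sources L_total = L₁ + 10·log₁₀ N, so L₁ = 79 − 10·log₁₀(10) = 79 − 10.000.

69 dB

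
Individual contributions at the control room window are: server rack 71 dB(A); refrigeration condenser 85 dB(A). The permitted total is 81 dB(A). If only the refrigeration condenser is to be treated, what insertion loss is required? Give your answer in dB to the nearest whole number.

4 dB

Everything except the refrigeration condenser sums to 10^(71/10) = 1.259e+07 in linear terms, 71.00 dB(A).
To meet 81 dB(A) overall, the treated refrigeration condenser may contribute at most 10^(81/10) − 1.259e+07 = 1.133e+08, i.e. 80.54 dB(A).
Required insertion loss = 85 − 80.54 = 4.46 dB.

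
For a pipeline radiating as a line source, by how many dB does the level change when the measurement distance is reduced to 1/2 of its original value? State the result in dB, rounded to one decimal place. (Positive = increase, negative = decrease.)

Line-source spreading: ΔL = −10·log₁₀(r₂/r₁).
ΔL = −10·log₁₀(0.5) = +3.01 dB.

+3.0 dB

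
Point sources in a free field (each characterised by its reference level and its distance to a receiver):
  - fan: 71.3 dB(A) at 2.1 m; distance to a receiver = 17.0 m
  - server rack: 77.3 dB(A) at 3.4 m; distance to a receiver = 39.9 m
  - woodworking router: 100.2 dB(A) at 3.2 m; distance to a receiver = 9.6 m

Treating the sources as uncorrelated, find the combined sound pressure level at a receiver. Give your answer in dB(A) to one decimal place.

90.7 dB(A)

Propagate each source to the receiver with L = L_ref − 20·log₁₀(r/r_ref), then add intensities.
fan: 71.3 − 20·log₁₀(17.0/2.1) = 71.3 − 18.16 = 53.14 dB(A).
server rack: 77.3 − 20·log₁₀(39.9/3.4) = 77.3 − 21.39 = 55.91 dB(A).
woodworking router: 100.2 − 20·log₁₀(9.6/3.2) = 100.2 − 9.54 = 90.66 dB(A).
Σ 10^(L/10) = 1.164e+09 → L_total = 10·log₁₀(1.164e+09) = 90.66 dB(A).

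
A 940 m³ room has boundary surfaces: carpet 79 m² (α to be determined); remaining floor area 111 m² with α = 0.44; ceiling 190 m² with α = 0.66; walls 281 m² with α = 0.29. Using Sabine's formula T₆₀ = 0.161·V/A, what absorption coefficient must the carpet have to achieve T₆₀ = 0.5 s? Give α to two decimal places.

0.59

From T₆₀ = 0.161·V/A, the target T₆₀ = 0.5 s needs A = 0.161·940/0.5 = 302.68 m².
Absorption from the other surfaces = 111·0.44 + 190·0.66 + 281·0.29 = 255.73 m², so the carpet must supply 46.95 m² over 79 m².
α = 46.95/79 = 0.594.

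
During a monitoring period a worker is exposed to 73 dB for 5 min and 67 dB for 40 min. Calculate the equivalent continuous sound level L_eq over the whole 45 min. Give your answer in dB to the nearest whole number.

L_eq = 10·log₁₀[(1/T)·Σ tᵢ·10^(Lᵢ/10)] with T = 45 min.
Σ tᵢ·10^(Lᵢ/10) = 5·10^(73/10) + 40·10^(67/10) = 3.002e+08.
L_eq = 10·log₁₀(3.002e+08/45) = 68.24 dB.

68 dB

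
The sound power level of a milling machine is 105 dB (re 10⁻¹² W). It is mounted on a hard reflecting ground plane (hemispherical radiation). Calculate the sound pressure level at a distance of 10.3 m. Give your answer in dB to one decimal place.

76.8 dB

L_p = L_w − 10·log₁₀(2π·r²) with r = 10.3 m.
2π·r² = 666.6 m², 10·log₁₀ of that is 28.239 dB.
L_p = 105 − 28.239 = 76.76 dB.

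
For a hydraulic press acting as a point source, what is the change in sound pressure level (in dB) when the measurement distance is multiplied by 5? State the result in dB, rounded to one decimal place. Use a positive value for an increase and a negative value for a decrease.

-14.0 dB

With spherical spreading the level changes by −20·log₁₀(r₂/r₁).
ΔL = −20·log₁₀(5) = -13.98 dB.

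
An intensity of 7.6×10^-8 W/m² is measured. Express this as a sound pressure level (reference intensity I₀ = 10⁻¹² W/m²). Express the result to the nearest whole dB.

Dividing by I₀ shifts the exponent by 12: I/I₀ = 7.6×10^4.
L = 10·(0.8808 + 4) = 48.81 dB.

49 dB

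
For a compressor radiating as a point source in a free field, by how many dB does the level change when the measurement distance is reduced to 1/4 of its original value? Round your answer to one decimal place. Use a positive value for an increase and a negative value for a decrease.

A point source loses 6 dB per doubling of distance; generally ΔL = −20·log₁₀(r₂/r₁).
ΔL = −20·log₁₀(0.25) = +12.04 dB.

+12.0 dB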